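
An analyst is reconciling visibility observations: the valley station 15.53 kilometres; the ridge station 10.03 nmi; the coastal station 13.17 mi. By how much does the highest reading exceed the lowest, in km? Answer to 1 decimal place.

the ridge station: 10.03 nmi = 18.576 km.
the coastal station: 13.17 SM = 21.195 km.
Spread: 21.195 − 15.530 = 5.7 km.

5.7 km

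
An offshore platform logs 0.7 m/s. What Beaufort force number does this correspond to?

0.7 m/s lies in the Beaufort 1 band (light air, 0.3–1.5 m/s).

Beaufort force 1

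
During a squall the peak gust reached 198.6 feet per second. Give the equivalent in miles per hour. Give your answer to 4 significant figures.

135.4 mph

1 ft/s = 0.681818 mph, so 198.6 × 0.681818 = 135.4 mph.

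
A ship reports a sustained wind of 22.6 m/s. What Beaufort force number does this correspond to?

22.6 m/s lies in the Beaufort 9 band (strong gale, 20.8–24.4 m/s).

Beaufort force 9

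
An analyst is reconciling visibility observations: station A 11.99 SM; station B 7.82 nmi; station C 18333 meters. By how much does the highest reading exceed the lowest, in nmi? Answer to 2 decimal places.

station A: 11.99 SM = 10.4190 nmi.
station C: 18333 m = 9.8990 nmi.
Spread: 10.4190 − 7.8200 = 2.60 nmi.

2.60 nmi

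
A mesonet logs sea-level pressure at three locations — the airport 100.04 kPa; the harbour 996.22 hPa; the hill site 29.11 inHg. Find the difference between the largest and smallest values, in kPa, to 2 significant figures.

the harbour: 996.22 hPa = 99.622 kPa.
the hill site: 29.11 inHg = 98.578 kPa.
Spread: 100.040 − 98.578 = 1.5 kPa.

1.5 kPa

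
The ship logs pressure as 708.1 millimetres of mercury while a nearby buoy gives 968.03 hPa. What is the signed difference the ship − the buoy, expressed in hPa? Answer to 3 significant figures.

the ship: 708.1 mmHg = 944.056 hPa.
Difference: 944.056 − 968.030 = -24.0 hPa.

-24.0 hPa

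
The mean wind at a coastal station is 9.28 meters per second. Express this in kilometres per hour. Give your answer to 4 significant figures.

1 m/s = 3.6 km/h, so 9.28 × 3.6 = 33.41 km/h.

33.41 km/h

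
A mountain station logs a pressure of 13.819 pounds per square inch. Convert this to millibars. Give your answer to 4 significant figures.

1 psi = 68.9476 mb, so 13.819 × 68.9476 = 952.8 mb.

952.8 mb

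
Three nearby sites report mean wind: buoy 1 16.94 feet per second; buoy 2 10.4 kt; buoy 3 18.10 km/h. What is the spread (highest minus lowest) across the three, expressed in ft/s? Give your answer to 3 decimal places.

1.058 ft/s

buoy 2: 10.4 kt = 17.55322 ft/s.
buoy 3: 18.10 km/h = 16.49533 ft/s.
Spread: 17.55322 − 16.49533 = 1.058 ft/s.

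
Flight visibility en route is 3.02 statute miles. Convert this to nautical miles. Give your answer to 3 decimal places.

1 SM = 0.868976 nmi, so 3.02 × 0.868976 = 2.624 nmi.

2.624 nmi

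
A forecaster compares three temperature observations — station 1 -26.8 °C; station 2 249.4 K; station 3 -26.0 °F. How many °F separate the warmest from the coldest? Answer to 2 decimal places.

station 2: 249.4 K = -23.750 °C.
station 3: -26.0 °F = -32.222 °C.
Spread: (-23.750) − (-32.222) = 8.472 °C = 15.25 °F.

15.25 °F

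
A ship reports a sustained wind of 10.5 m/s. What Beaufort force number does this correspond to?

10.5 m/s lies in the Beaufort 5 band (fresh breeze, 8.0–10.7 m/s).

Beaufort force 5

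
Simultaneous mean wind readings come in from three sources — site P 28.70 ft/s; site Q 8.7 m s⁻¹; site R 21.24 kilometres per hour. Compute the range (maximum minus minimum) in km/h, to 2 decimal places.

site P: 28.70 ft/s = 31.4919 km/h.
site Q: 8.7 m/s = 31.3200 km/h.
Spread: 31.4919 − 21.2400 = 10.25 km/h.

10.25 km/h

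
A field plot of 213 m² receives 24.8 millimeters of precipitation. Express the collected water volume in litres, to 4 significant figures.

1 mm over 1 m² is 1 L, so volume = 24.8 × 213 = 5282.4 L ≈ 5282 L.

5282 litres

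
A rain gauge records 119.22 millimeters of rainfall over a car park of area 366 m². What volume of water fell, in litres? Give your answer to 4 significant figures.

1 mm over 1 m² is 1 L, so volume = 119.22 × 366 = 43634.52 L ≈ 43630 L.

43630 litres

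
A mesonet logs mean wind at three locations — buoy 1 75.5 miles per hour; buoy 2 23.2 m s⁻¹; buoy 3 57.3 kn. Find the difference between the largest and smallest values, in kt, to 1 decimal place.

buoy 1: 75.5 mph = 65.608 kt.
buoy 2: 23.2 m/s = 45.097 kt.
Spread: 65.608 − 45.097 = 20.5 kt.

20.5 kt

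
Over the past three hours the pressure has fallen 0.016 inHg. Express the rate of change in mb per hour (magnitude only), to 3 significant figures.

0.181 mb per hour

0.016 inHg / 3 h × 33.8639 mb/inHg = 0.181 mb/h.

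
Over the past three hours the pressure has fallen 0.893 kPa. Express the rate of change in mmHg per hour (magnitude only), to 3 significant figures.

0.893 kPa / 3 h × 7.50062 mmHg/kPa = 2.23 mmHg/h.

2.23 mmHg per hour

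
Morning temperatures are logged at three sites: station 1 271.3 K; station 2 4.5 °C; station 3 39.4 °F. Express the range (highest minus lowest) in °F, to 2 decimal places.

11.43 °F

station 1: 271.3 K = -1.850 °C.
station 3: 39.4 °F = 4.111 °C.
Spread: 4.500 − (-1.850) = 6.350 °C = 11.43 °F.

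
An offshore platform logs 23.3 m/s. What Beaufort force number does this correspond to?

23.3 m/s lies in the Beaufort 9 band (strong gale, 20.8–24.4 m/s).

Beaufort force 9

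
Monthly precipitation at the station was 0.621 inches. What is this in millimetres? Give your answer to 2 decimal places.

1 in = 25.4 mm, so 0.621 × 25.4 = 15.77 mm.

15.77 mm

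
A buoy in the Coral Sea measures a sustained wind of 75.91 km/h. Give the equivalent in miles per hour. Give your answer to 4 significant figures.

1 km/h = 0.621371 mph, so 75.91 × 0.621371 = 47.17 mph.

47.17 mph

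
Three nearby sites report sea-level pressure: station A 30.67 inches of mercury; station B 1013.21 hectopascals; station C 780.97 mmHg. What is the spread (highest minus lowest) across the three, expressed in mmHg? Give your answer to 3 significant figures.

station A: 30.67 inHg = 779.018 mmHg.
station B: 1013.21 hPa = 759.970 mmHg.
Spread: 780.970 − 759.970 = 21.0 mmHg.

21.0 mmHg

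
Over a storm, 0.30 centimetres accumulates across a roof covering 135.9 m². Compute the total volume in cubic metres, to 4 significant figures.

Depth: 0.30 cm × 10 = 3 mm.
1 mm over 1 m² is 1 L, so volume = 3 × 135.9 = 407.7 L = 0.4077 m³.

0.4077 cubic metres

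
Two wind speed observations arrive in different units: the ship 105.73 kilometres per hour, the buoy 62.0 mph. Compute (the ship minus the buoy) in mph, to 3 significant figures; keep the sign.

3.70 mph

the ship: 105.73 km/h = 65.6976 mph.
Difference: 65.6976 − 62.0000 = 3.70 mph.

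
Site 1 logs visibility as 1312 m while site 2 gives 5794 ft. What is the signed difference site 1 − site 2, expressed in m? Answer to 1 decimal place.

-454.0 m

site 2: 5794 ft = 1766.011 m.
Difference: 1312.000 − 1766.011 = -454.0 m.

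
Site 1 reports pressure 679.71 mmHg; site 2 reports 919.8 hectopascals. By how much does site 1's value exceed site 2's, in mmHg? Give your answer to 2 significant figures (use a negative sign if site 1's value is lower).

site 2: 919.8 hPa = 689.91 mmHg.
Difference: 679.71 − 689.91 = -10 mmHg.

-10 mmHg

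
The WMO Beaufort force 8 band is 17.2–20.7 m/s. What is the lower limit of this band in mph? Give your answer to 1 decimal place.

38.5 mph

17.2–20.7 m/s × 2.237 = 38.5–46.3 mph.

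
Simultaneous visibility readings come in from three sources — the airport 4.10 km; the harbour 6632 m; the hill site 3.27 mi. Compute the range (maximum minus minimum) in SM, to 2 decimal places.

1.57 SM

the airport: 4.10 km = 2.5476 SM.
the harbour: 6632 m = 4.1209 SM.
Spread: 4.1209 − 2.5476 = 1.57 SM.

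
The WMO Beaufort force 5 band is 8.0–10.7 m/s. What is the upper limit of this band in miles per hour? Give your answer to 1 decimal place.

8.0–10.7 m/s × 2.237 = 17.9–23.9 mph.

23.9 mph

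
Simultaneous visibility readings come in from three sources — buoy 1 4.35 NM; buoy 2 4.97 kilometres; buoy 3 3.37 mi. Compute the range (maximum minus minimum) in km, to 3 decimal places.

buoy 1: 4.35 nmi = 8.05620 km.
buoy 3: 3.37 SM = 5.42349 km.
Spread: 8.05620 − 4.97000 = 3.086 km.

3.086 km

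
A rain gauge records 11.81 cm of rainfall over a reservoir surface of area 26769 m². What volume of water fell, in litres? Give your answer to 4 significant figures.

3161000 litres

Depth: 11.81 cm × 10 = 118.1 mm.
1 mm over 1 m² is 1 L, so volume = 118.1 × 26769 = 3161418.9 L ≈ 3161000 L.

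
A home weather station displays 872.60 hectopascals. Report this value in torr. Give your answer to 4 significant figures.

654.5 mmHg

1 hPa = 0.750062 mmHg, so 872.60 × 0.750062 = 654.5 mmHg.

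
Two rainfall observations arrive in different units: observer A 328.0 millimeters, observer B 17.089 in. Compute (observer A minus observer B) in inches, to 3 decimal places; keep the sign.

-4.176 in

observer A: 328.0 mm = 12.91339 in.
Difference: 12.91339 − 17.08900 = -4.176 in.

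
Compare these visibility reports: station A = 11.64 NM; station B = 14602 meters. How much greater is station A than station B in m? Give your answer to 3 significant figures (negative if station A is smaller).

6960 m

station A: 11.64 nmi = 21557.28 m.
Difference: 21557.28 − 14602.00 = 6960 m.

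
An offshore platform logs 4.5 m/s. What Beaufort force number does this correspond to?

Beaufort force 3

4.5 m/s lies in the Beaufort 3 band (gentle breeze, 3.4–5.4 m/s).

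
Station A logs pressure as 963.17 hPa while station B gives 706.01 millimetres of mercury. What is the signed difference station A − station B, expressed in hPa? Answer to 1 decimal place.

station B: 706.01 mmHg = 941.269 hPa.
Difference: 963.170 − 941.269 = 21.9 hPa.

21.9 hPa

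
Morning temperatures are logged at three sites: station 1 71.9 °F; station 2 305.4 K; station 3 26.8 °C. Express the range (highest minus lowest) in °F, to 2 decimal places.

18.15 °F

station 1: 71.9 °F = 22.167 °C.
station 2: 305.4 K = 32.250 °C.
Spread: 32.250 − 22.167 = 10.083 °C = 18.15 °F.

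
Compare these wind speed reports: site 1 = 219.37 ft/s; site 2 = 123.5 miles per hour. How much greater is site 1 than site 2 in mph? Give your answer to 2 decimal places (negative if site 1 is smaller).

site 1: 219.37 ft/s = 149.5705 mph.
Difference: 149.5705 − 123.5000 = 26.07 mph.

26.07 mph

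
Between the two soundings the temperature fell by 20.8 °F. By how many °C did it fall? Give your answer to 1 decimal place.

11.6 °C

For a temperature change the 32° offset cancels: Δ°C = 20.8 × 0.5556 = 11.6 °C.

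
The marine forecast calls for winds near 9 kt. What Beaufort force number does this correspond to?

Beaufort force 3

9 kt lies in the Beaufort 3 band (gentle breeze, 7–10 kt).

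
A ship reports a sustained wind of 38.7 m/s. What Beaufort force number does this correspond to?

38.7 m/s lies in the Beaufort 12 band (hurricane force, ≥32.7 m/s).

Beaufort force 12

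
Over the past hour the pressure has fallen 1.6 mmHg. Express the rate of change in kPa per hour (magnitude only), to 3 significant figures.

0.213 kPa per hour

1.6 mmHg / 1 h × 0.133322 kPa/mmHg = 0.213 kPa/h.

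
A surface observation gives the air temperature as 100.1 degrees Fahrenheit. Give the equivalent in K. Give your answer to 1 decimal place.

First to °C: 37.83 °C.
Then to K: 311.0 K.

311.0 K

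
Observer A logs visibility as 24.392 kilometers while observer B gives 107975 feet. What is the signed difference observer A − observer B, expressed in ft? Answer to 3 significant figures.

observer A: 24.392 km = 80026.25 ft.
Difference: 80026.25 − 107975.00 = -27900 ft.

-27900 ft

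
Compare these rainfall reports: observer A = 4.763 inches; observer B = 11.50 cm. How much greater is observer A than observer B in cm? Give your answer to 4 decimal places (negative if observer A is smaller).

0.5980 cm

observer A: 4.763 in = 12.098020 cm.
Difference: 12.098020 − 11.500000 = 0.5980 cm.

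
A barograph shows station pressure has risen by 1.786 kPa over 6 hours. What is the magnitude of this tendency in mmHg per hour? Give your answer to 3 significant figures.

2.23 mmHg per hour

1.786 kPa / 6 h × 7.50062 mmHg/kPa = 2.23 mmHg/h.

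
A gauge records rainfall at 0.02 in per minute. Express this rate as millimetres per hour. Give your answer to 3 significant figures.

30.5 mm/hour

0.02 in/minute × 25.4 mm/in × 60 minute/hour = 30.5 mm/hour.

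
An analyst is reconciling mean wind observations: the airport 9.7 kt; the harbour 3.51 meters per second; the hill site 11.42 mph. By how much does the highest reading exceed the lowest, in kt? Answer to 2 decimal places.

the harbour: 3.51 m/s = 6.8229 kt.
the hill site: 11.42 mph = 9.9237 kt.
Spread: 9.9237 − 6.8229 = 3.10 kt.

3.10 kt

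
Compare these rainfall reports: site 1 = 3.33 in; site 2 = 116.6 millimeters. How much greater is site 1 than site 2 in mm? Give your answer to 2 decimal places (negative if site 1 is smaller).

-32.02 mm

site 1: 3.33 in = 84.5820 mm.
Difference: 84.5820 − 116.6000 = -32.02 mm.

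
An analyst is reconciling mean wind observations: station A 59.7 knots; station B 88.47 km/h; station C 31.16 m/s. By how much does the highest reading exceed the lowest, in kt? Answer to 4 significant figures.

12.80 kt

station B: 88.47 km/h = 47.7700 kt.
station C: 31.16 m/s = 60.5702 kt.
Spread: 60.5702 − 47.7700 = 12.80 kt.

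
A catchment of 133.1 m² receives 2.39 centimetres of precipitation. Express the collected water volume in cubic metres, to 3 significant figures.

Depth: 2.39 cm × 10 = 23.9 mm.
1 mm over 1 m² is 1 L, so volume = 23.9 × 133.1 = 3181.09 L = 3.18 m³.

3.18 cubic metres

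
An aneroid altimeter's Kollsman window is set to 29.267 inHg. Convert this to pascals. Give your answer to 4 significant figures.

99110 Pa

1 inHg = 3386.39 Pa, so 29.267 × 3386.39 = 99110 Pa.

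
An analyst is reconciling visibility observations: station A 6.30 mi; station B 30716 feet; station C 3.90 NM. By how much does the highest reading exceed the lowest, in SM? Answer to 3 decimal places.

station B: 30716 ft = 5.81742 SM.
station C: 3.90 nmi = 4.48804 SM.
Spread: 6.30000 − 4.48804 = 1.812 SM.

1.812 SM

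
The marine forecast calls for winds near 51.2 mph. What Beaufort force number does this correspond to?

51.2 mph = 22.9 m/s, which is Beaufort 9 (strong gale, 20.8–24.4 m/s).

Beaufort force 9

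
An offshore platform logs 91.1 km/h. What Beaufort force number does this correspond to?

91.1 km/h = 25.3 m/s, which is Beaufort 10 (storm, 24.5–28.4 m/s).

Beaufort force 10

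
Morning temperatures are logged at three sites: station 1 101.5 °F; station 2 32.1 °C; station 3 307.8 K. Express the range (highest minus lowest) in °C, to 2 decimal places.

station 1: 101.5 °F = 38.611 °C.
station 3: 307.8 K = 34.650 °C.
Spread: 38.611 − 32.100 = 6.511 °C.

6.51 °C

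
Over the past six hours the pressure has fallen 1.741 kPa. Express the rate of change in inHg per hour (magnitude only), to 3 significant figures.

0.0857 inHg per hour

1.741 kPa / 6 h × 0.2953 inHg/kPa = 0.0857 inHg/h.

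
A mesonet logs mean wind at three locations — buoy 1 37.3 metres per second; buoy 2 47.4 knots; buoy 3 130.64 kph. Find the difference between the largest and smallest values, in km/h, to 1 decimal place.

buoy 1: 37.3 m/s = 134.280 km/h.
buoy 2: 47.4 kt = 87.785 km/h.
Spread: 134.280 − 87.785 = 46.5 km/h.

46.5 km/h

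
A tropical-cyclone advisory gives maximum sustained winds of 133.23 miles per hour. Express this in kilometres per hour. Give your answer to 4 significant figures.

214.4 km/h

1 mph = 1.60934 km/h, so 133.23 × 1.60934 = 214.4 km/h.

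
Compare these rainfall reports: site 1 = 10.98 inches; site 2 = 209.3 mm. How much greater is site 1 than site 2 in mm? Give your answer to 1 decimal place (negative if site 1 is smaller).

site 1: 10.98 in = 278.892 mm.
Difference: 278.892 − 209.300 = 69.6 mm.

69.6 mm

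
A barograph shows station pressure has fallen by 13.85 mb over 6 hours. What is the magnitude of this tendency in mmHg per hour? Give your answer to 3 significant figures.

1.73 mmHg per hour

13.85 mb / 6 h × 0.750062 mmHg/mb = 1.73 mmHg/h.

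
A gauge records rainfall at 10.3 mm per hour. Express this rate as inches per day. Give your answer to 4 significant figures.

9.732 in/day

10.3 mm/hour × 0.0393701 in/mm × 24 hour/day = 9.732 in/day.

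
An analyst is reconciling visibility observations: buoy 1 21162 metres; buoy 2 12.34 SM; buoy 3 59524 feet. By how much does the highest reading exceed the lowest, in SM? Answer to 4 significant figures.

buoy 1: 21162 m = 13.14946 SM.
buoy 3: 59524 ft = 11.27348 SM.
Spread: 13.14946 − 11.27348 = 1.876 SM.

1.876 SM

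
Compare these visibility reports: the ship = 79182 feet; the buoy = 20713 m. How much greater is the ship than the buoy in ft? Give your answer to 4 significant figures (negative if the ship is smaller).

11230 ft

the buoy: 20713 m = 67956.04 ft.
Difference: 79182.00 − 67956.04 = 11230 ft.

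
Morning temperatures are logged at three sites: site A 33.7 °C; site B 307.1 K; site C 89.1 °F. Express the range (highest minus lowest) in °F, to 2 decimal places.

4.01 °F

site B: 307.1 K = 33.950 °C.
site C: 89.1 °F = 31.722 °C.
Spread: 33.950 − 31.722 = 2.228 °C = 4.01 °F.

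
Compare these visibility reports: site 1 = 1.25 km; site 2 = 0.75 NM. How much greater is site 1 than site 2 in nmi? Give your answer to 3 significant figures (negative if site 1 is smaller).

site 1: 1.25 km = 0.674946 nmi.
Difference: 0.674946 − 0.750000 = -0.0751 nmi.

-0.0751 nmi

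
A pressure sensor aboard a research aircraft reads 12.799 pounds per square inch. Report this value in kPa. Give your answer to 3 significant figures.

88.2 kPa

1 psi = 6.89476 kPa, so 12.799 × 6.89476 = 88.2 kPa.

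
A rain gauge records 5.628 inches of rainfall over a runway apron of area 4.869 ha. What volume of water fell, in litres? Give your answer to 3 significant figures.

6960000 litres

Depth: 5.628 in × 25.4 = 142.9512 mm.
Area: 4.869 ha = 48690 m².
1 mm over 1 m² is 1 L, so volume = 142.9512 × 48690 = 6960293.9 L ≈ 6960000 L.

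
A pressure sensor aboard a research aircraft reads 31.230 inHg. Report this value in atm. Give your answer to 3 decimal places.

1 inHg = 0.0334211 atm, so 31.230 × 0.0334211 = 1.044 atm.

1.044 atm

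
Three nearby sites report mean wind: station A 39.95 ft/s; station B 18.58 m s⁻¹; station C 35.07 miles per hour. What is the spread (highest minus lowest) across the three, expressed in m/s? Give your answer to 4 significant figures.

station A: 39.95 ft/s = 12.17676 m/s.
station C: 35.07 mph = 15.67769 m/s.
Spread: 18.58000 − 12.17676 = 6.403 m/s.

6.403 m/s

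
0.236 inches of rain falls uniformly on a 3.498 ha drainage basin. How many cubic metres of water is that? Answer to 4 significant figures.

Depth: 0.236 in × 25.4 = 5.9944 mm.
Area: 3.498 ha = 34980 m².
1 mm over 1 m² is 1 L, so volume = 5.9944 × 34980 = 209684.11 L = 209.7 m³.

209.7 cubic metres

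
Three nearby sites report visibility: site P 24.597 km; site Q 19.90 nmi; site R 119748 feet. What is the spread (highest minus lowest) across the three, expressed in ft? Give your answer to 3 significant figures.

site P: 24.597 km = 80698.82 ft.
site Q: 19.90 nmi = 120914.70 ft.
Spread: 120914.70 − 80698.82 = 40200 ft.

40200 ft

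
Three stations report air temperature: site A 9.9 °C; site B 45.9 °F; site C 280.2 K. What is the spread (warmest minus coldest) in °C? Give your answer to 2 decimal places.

site B: 45.9 °F = 7.722 °C.
site C: 280.2 K = 7.050 °C.
Spread: 9.900 − 7.050 = 2.850 °C.

2.85 °C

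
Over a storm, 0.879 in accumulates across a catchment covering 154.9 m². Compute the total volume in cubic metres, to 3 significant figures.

Depth: 0.879 in × 25.4 = 22.3266 mm.
1 mm over 1 m² is 1 L, so volume = 22.3266 × 154.9 = 3458.3903 L = 3.46 m³.

3.46 cubic metres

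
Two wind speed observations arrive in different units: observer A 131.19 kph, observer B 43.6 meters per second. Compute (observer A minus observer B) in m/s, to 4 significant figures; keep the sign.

observer A: 131.19 km/h = 36.44167 m/s.
Difference: 36.44167 − 43.60000 = -7.158 m/s.

-7.158 m/s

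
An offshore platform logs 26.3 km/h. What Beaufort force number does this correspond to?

26.3 km/h = 7.3 m/s, which is Beaufort 4 (moderate breeze, 5.5–7.9 m/s).

Beaufort force 4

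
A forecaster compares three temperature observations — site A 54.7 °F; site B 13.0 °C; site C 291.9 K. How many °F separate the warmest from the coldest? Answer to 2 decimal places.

site A: 54.7 °F = 12.611 °C.
site C: 291.9 K = 18.750 °C.
Spread: 18.750 − 12.611 = 6.139 °C = 11.05 °F.

11.05 °F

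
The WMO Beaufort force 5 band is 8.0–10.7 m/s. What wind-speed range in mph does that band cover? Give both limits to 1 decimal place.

17.9 to 23.9 mph

8.0–10.7 m/s × 2.237 = 17.9–23.9 mph.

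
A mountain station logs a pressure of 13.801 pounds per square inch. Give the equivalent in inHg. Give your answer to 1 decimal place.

28.1 inHg

1 psi = 2.03602 inHg, so 13.801 × 2.03602 = 28.1 inHg.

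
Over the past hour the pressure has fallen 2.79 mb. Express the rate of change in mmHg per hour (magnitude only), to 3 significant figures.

2.09 mmHg per hour

2.79 mb / 1 h × 0.750062 mmHg/mb = 2.09 mmHg/h.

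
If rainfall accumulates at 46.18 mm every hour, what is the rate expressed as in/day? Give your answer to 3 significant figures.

46.18 mm/hour × 0.0393701 in/mm × 24 hour/day = 43.6 in/day.

43.6 in/day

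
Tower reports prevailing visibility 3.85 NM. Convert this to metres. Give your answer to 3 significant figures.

1 nmi = 1852 m, so 3.85 × 1852 = 7130 m.

7130 m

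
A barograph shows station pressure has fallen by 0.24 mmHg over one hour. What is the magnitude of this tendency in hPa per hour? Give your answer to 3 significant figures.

0.320 hPa per hour

0.24 mmHg / 1 h × 1.33322 hPa/mmHg = 0.320 hPa/h.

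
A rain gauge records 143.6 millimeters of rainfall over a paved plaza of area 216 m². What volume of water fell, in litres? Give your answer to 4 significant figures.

31020 litres

1 mm over 1 m² is 1 L, so volume = 143.6 × 216 = 31017.6 L ≈ 31020 L.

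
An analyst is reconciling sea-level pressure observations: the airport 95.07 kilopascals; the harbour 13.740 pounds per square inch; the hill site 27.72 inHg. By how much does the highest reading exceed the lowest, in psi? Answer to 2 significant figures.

0.17 psi

the airport: 95.07 kPa = 13.7887 psi.
the hill site: 27.72 inHg = 13.6148 psi.
Spread: 13.7887 − 13.6148 = 0.17 psi.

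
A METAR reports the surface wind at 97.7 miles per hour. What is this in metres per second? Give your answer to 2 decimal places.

43.68 m/s

1 mph = 0.44704 m/s, so 97.7 × 0.44704 = 43.68 m/s.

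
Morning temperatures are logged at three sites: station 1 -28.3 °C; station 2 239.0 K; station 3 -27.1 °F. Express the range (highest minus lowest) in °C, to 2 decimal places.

station 2: 239.0 K = -34.150 °C.
station 3: -27.1 °F = -32.833 °C.
Spread: (-28.300) − (-34.150) = 5.850 °C.

5.85 °C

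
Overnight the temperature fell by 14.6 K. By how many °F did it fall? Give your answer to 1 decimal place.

26.3 °F

For a temperature change the 32° offset cancels: Δ°F = 14.6 × 1.8 = 26.3 °F.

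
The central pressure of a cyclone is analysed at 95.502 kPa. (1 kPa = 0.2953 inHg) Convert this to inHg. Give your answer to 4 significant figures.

1 kPa = 0.2953 inHg, so 95.502 × 0.2953 = 28.20 inHg.

28.20 inHg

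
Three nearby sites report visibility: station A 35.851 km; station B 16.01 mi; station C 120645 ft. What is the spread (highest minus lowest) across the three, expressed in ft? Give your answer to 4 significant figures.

36110 ft

station A: 35.851 km = 117621.39 ft.
station B: 16.01 SM = 84532.80 ft.
Spread: 120645.00 − 84532.80 = 36110 ft.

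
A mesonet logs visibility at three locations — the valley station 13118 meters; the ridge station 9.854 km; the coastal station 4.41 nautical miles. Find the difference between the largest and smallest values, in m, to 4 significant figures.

4951 m

the ridge station: 9.854 km = 9854.00 m.
the coastal station: 4.41 nmi = 8167.32 m.
Spread: 13118.00 − 8167.32 = 4951 m.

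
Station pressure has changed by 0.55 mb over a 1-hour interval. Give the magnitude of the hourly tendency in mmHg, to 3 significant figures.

0.55 mb / 1 h × 0.750062 mmHg/mb = 0.413 mmHg/h.

0.413 mmHg per hour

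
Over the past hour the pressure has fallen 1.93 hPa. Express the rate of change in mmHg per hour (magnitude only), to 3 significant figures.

1.93 hPa / 1 h × 0.750062 mmHg/hPa = 1.45 mmHg/h.

1.45 mmHg per hour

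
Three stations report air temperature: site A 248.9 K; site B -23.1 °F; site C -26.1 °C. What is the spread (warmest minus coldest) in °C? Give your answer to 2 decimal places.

6.36 °C

site A: 248.9 K = -24.250 °C.
site B: -23.1 °F = -30.611 °C.
Spread: (-24.250) − (-30.611) = 6.361 °C.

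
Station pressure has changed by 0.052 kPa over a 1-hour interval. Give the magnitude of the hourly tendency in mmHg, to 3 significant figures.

0.052 kPa / 1 h × 7.50062 mmHg/kPa = 0.390 mmHg/h.

0.390 mmHg per hour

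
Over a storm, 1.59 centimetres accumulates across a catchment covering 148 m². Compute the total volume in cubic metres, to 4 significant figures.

Depth: 1.59 cm × 10 = 15.9 mm.
1 mm over 1 m² is 1 L, so volume = 15.9 × 148 = 2353.2 L = 2.353 m³.

2.353 cubic metres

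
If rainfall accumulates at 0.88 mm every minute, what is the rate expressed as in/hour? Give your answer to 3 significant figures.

0.88 mm/minute × 0.0393701 in/mm × 60 minute/hour = 2.08 in/hour.

2.08 in/hour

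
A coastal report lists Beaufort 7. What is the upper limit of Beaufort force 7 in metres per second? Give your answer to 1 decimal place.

Beaufort 7 (near gale) spans 13.9–17.1 m/s.

17.1 m/s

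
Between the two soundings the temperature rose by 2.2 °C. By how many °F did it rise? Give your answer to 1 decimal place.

Converting a difference, only the 9/5 scale factor applies: Δ°F = 2.2 × 1.8 = 4.0 °F.

4.0 °F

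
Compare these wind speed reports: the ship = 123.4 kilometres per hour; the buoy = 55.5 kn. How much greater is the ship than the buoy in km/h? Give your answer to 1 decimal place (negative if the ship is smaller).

the buoy: 55.5 kt = 102.786 km/h.
Difference: 123.400 − 102.786 = 20.6 km/h.

20.6 km/h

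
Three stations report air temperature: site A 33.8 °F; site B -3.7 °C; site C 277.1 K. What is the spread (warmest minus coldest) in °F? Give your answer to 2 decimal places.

site A: 33.8 °F = 1.000 °C.
site C: 277.1 K = 3.950 °C.
Spread: 3.950 − (-3.700) = 7.650 °C = 13.77 °F.

13.77 °F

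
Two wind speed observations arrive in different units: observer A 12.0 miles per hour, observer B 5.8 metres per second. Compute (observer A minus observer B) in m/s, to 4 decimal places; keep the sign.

-0.4355 m/s

observer A: 12.0 mph = 5.364480 m/s.
Difference: 5.364480 − 5.800000 = -0.4355 m/s.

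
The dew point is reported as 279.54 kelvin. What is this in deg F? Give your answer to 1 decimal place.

43.5 °F

First to °C: 6.39 °C.
Then to °F: 43.5 °F.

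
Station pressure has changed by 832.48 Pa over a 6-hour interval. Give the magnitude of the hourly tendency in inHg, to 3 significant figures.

832.48 Pa / 6 h × 0.0002953 inHg/Pa = 0.0410 inHg/h.

0.0410 inHg per hour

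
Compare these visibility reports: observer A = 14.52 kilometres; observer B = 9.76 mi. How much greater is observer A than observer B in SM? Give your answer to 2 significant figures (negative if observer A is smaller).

observer A: 14.52 km = 9.0223 SM.
Difference: 9.0223 − 9.7600 = -0.74 SM.

-0.74 SM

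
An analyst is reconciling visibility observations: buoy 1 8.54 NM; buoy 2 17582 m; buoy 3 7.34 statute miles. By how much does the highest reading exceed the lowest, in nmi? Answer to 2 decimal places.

3.12 nmi

buoy 2: 17582 m = 9.4935 nmi.
buoy 3: 7.34 SM = 6.3783 nmi.
Spread: 9.4935 − 6.3783 = 3.12 nmi.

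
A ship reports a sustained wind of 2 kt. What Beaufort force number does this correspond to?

Beaufort force 1

2 kt lies in the Beaufort 1 band (light air, 1–3 kt).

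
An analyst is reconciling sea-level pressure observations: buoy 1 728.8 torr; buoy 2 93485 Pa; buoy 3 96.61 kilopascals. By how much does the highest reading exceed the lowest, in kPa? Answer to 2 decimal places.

buoy 1: 728.8 mmHg = 97.1654 kPa.
buoy 2: 93485 Pa = 93.4850 kPa.
Spread: 97.1654 − 93.4850 = 3.68 kPa.

3.68 kPa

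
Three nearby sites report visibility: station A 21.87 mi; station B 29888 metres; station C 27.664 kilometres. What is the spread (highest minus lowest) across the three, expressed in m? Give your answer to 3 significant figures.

7530 m

station A: 21.87 SM = 35196.35 m.
station C: 27.664 km = 27664.00 m.
Spread: 35196.35 − 27664.00 = 7530 m.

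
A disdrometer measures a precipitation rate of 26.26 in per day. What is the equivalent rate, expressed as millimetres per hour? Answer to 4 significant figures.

26.26 in/day × 25.4 mm/in × 0.0416667 day/hour = 27.79 mm/hour.

27.79 mm/hour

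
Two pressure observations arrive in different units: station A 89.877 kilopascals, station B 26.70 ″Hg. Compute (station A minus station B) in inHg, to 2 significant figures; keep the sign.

station A: 89.877 kPa = 26.5407 inHg.
Difference: 26.5407 − 26.7000 = -0.16 inHg.

-0.16 inHg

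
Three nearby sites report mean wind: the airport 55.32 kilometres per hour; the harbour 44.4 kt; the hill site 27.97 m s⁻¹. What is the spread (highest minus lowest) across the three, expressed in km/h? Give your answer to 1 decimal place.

45.4 km/h

the harbour: 44.4 kt = 82.229 km/h.
the hill site: 27.97 m/s = 100.692 km/h.
Spread: 100.692 − 55.320 = 45.4 km/h.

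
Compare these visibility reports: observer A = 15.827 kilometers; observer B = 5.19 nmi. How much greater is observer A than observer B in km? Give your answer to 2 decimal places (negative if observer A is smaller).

observer B: 5.19 nmi = 9.6119 km.
Difference: 15.8270 − 9.6119 = 6.22 km.

6.22 km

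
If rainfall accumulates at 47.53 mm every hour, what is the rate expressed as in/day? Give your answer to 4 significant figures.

47.53 mm/hour × 0.0393701 in/mm × 24 hour/day = 44.91 in/day.

44.91 in/day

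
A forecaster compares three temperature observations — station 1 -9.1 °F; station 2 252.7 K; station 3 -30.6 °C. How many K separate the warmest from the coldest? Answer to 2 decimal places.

10.15 K

station 1: -9.1 °F = -22.833 °C.
station 2: 252.7 K = -20.450 °C.
Spread: (-20.450) − (-30.600) = 10.150 °C.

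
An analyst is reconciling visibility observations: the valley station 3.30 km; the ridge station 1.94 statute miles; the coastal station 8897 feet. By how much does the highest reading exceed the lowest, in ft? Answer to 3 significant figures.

the valley station: 3.30 km = 10826.77 ft.
the ridge station: 1.94 SM = 10243.20 ft.
Spread: 10826.77 − 8897.00 = 1930 ft.

1930 ft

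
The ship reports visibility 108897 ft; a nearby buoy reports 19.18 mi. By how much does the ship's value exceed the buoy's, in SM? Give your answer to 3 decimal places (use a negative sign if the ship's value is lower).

1.444 SM

the ship: 108897 ft = 20.62443 SM.
Difference: 20.62443 − 19.18000 = 1.444 SM.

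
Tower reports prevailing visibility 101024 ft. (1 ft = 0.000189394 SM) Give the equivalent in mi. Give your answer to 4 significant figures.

19.13 SM

1 ft = 0.000189394 SM, so 101024 × 0.000189394 = 19.13 SM.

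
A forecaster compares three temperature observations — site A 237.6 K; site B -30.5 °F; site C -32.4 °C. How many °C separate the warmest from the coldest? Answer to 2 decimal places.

site A: 237.6 K = -35.550 °C.
site B: -30.5 °F = -34.722 °C.
Spread: (-32.400) − (-35.550) = 3.150 °C.

3.15 °C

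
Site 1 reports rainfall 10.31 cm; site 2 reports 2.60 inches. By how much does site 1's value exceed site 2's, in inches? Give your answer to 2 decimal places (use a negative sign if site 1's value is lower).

1.46 in

site 1: 10.31 cm = 4.0591 in.
Difference: 4.0591 − 2.6000 = 1.46 in.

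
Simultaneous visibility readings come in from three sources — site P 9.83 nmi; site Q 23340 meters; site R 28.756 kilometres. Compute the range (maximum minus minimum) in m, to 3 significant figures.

site P: 9.83 nmi = 18205.16 m.
site R: 28.756 km = 28756.00 m.
Spread: 28756.00 − 18205.16 = 10600 m.

10600 m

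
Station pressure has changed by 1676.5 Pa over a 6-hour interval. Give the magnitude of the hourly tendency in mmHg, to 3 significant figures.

1676.5 Pa / 6 h × 0.00750062 mmHg/Pa = 2.10 mmHg/h.

2.10 mmHg per hour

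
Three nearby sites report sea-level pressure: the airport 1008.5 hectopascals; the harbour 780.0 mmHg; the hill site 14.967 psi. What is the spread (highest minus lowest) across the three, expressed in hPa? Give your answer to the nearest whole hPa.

31 hPa

the harbour: 780.0 mmHg = 1039.91 hPa.
the hill site: 14.967 psi = 1031.94 hPa.
Spread: 1039.91 − 1008.50 = 31 hPa.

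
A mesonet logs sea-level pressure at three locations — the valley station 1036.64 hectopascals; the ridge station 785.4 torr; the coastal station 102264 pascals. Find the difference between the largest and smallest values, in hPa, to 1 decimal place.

24.5 hPa

the ridge station: 785.4 mmHg = 1047.114 hPa.
the coastal station: 102264 Pa = 1022.640 hPa.
Spread: 1047.114 − 1022.640 = 24.5 hPa.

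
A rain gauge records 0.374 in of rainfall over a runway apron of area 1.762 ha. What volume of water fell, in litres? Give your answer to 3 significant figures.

167000 litres

Depth: 0.374 in × 25.4 = 9.4996 mm.
Area: 1.762 ha = 17620 m².
1 mm over 1 m² is 1 L, so volume = 9.4996 × 17620 = 167382.95 L ≈ 167000 L.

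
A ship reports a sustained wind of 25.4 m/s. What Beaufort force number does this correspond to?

25.4 m/s lies in the Beaufort 10 band (storm, 24.5–28.4 m/s).

Beaufort force 10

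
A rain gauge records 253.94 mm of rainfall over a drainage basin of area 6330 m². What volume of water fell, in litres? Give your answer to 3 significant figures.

1 mm over 1 m² is 1 L, so volume = 253.94 × 6330 = 1607440.2 L ≈ 1610000 L.

1610000 litres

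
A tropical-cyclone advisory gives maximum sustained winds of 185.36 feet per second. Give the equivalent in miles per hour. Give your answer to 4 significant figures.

1 ft/s = 0.681818 mph, so 185.36 × 0.681818 = 126.4 mph.

126.4 mph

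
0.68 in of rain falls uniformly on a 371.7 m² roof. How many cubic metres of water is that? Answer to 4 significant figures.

6.420 cubic metres

Depth: 0.68 in × 25.4 = 17.272 mm.
1 mm over 1 m² is 1 L, so volume = 17.272 × 371.7 = 6420.0024 L = 6.420 m³.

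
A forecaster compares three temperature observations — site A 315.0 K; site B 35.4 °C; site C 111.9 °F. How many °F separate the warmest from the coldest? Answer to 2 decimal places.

16.18 °F

site A: 315.0 K = 41.850 °C.
site C: 111.9 °F = 44.389 °C.
Spread: 44.389 − 35.400 = 8.989 °C = 16.18 °F.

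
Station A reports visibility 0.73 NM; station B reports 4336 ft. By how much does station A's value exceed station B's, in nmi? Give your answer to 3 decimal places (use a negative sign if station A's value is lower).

0.016 nmi

station B: 4336 ft = 0.71361 nmi.
Difference: 0.73000 − 0.71361 = 0.016 nmi.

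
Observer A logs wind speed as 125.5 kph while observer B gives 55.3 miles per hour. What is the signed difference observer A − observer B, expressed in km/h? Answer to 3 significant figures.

observer B: 55.3 mph = 88.997 km/h.
Difference: 125.500 − 88.997 = 36.5 km/h.

36.5 km/h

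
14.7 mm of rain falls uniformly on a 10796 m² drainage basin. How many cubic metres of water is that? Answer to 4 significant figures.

158.7 cubic metres

1 mm over 1 m² is 1 L, so volume = 14.7 × 10796 = 158701.2 L = 158.7 m³.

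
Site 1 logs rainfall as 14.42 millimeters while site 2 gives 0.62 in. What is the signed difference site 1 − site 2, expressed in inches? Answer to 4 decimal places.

-0.0523 in

site 1: 14.42 mm = 0.567717 in.
Difference: 0.567717 − 0.620000 = -0.0523 in.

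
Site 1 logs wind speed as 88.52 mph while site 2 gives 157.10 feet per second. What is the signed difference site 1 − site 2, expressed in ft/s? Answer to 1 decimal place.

site 1: 88.52 mph = 129.829 ft/s.
Difference: 129.829 − 157.100 = -27.3 ft/s.

-27.3 ft/s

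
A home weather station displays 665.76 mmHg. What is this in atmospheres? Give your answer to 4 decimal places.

0.8760 atm

1 mmHg = 0.00131579 atm, so 665.76 × 0.00131579 = 0.8760 atm.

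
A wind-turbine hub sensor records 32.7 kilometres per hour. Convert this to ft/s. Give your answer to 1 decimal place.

29.8 ft/s

1 km/h = 0.911344 ft/s, so 32.7 × 0.911344 = 29.8 ft/s.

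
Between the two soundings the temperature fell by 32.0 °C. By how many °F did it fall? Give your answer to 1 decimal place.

57.6 °F

A change of 1 °C equals a change of 1.8 °F: Δ°F = 32.0 × 1.8 = 57.6 °F.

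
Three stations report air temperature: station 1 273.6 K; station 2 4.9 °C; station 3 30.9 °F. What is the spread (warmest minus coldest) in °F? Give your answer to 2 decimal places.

station 1: 273.6 K = 0.450 °C.
station 3: 30.9 °F = -0.611 °C.
Spread: 4.900 − (-0.611) = 5.511 °C = 9.92 °F.

9.92 °F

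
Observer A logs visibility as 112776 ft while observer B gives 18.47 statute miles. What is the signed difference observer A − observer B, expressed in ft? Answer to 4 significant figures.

observer B: 18.47 SM = 97521.60 ft.
Difference: 112776.00 − 97521.60 = 15250 ft.

15250 ft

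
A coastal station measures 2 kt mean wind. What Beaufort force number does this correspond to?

2 kt lies in the Beaufort 1 band (light air, 1–3 kt).

Beaufort force 1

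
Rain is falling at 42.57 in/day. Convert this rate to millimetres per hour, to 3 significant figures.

42.57 in/day × 25.4 mm/in × 0.0416667 day/hour = 45.1 mm/hour.

45.1 mm/hour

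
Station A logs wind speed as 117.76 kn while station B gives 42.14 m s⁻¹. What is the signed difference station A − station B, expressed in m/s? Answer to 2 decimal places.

18.44 m/s

station A: 117.76 kt = 60.5810 m/s.
Difference: 60.5810 − 42.1400 = 18.44 m/s.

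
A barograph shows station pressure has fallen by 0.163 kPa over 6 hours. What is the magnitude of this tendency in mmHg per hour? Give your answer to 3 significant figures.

0.163 kPa / 6 h × 7.50062 mmHg/kPa = 0.204 mmHg/h.

0.204 mmHg per hour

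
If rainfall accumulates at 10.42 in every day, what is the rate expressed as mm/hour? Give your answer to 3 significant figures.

11.0 mm/hour

10.42 in/day × 25.4 mm/in × 0.0416667 day/hour = 11.0 mm/hour.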